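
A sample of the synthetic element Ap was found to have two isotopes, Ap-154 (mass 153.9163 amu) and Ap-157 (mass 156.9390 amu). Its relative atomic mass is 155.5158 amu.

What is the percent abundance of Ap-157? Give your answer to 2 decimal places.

Writing the weighted mean with unknown fraction x of Ap-154:
153.9163·x + 156.9390·(1 − x) = 155.5158
(153.9163 − 156.9390)·x = 155.5158 − 156.9390
x = -1.4232 / -3.0227 = 0.47084 → 47.08% Ap-154, 52.92% Ap-157.

52.92%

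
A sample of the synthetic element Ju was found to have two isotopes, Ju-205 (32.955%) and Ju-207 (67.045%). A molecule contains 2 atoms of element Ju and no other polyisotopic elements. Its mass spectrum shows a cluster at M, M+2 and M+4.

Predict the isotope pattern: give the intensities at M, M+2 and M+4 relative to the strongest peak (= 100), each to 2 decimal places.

24.16 : 98.31 : 100.00

Each Ju atom is independently Ju-205 (p = 0.32955) or Ju-207 (q = 0.67045); the cluster is the binomial expansion (p + q)^2.
P(M) = 0.32955^2 = 0.108603
P(M+2) = 2 × 0.32955^1 × 0.67045^1 = 0.441894
P(M+4) = 0.67045^2 = 0.449503
The M+4 peak is largest (0.449503); scaling to 100 gives 24.16 : 98.31 : 100.00.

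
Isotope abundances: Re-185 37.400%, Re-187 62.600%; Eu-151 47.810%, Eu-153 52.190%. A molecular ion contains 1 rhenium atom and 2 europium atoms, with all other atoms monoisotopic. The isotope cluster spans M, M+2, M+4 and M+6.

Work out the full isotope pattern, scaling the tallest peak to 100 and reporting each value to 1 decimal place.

Rhenium pattern (n=1): 0.3740 : 0.6260
Europium pattern (n=2): 0.22857961 : 0.49904078 : 0.27237961
Convolve the two distributions (both contribute in 2-u steps):
  M: 0.3740×0.22857961 = 0.085489
  M+2: 0.3740×0.49904078 + 0.6260×0.22857961 = 0.329732
  M+4: 0.3740×0.27237961 + 0.6260×0.49904078 = 0.414270
  M+6: 0.6260×0.27237961 = 0.170510
Scale to base peak (0.414270) = 100: 20.6 : 79.6 : 100.0 : 41.2

20.6 : 79.6 : 100.0 : 41.2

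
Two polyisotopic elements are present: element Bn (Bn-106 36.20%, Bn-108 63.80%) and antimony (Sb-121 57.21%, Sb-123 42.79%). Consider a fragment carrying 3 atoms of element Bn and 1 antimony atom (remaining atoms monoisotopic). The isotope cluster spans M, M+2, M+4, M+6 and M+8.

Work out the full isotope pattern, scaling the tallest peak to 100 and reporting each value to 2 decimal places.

7.53 : 45.47 : 100.00 : 93.75 : 30.85

Element Bn pattern (n=3): 0.04743793 : 0.25081822 : 0.44204978 : 0.25969407
Antimony pattern (n=1): 0.5721 : 0.4279
Convolve the two distributions (both contribute in 2-u steps):
  M: 0.04743793×0.5721 = 0.027139
  M+2: 0.04743793×0.4279 + 0.25081822×0.5721 = 0.163792
  M+4: 0.25081822×0.4279 + 0.44204978×0.5721 = 0.360222
  M+6: 0.44204978×0.4279 + 0.25969407×0.5721 = 0.337724
  M+8: 0.25969407×0.4279 = 0.111123
Scale to base peak (0.360222) = 100: 7.53 : 45.47 : 100.00 : 93.75 : 30.85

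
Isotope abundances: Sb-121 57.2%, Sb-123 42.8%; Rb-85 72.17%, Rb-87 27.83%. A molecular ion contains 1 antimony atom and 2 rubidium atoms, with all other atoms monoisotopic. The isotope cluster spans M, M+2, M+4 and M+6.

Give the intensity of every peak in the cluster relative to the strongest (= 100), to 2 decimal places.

65.81 : 100.00 : 47.76 : 7.32

Antimony pattern (n=1): 0.5720 : 0.4280
Rubidium pattern (n=2): 0.52085089 : 0.40169822 : 0.07745089
Convolve the two distributions (both contribute in 2-u steps):
  M: 0.5720×0.52085089 = 0.297927
  M+2: 0.5720×0.40169822 + 0.4280×0.52085089 = 0.452696
  M+4: 0.5720×0.07745089 + 0.4280×0.40169822 = 0.216229
  M+6: 0.4280×0.07745089 = 0.033149
Scale to base peak (0.452696) = 100: 65.81 : 100.00 : 47.76 : 7.32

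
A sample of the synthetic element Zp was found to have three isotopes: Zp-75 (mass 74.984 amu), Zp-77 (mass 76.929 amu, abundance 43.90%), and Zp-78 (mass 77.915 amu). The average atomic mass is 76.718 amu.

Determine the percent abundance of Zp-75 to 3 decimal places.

Let x and y be the fractions of Zp-75 and Zp-78. Then x + y = 1 − 0.4390 = 0.5610 and 74.984x + 77.915y = 76.718 − 0.4390×76.929 = 42.946169.
Substituting: 74.984x + 77.915(0.5610 − x) = 42.946169
(74.984 − 77.915)x = -0.764146  ⇒  x = 0.26071, y = 0.30029
Zp-75: 26.071%, Zp-78: 30.029%.

26.071%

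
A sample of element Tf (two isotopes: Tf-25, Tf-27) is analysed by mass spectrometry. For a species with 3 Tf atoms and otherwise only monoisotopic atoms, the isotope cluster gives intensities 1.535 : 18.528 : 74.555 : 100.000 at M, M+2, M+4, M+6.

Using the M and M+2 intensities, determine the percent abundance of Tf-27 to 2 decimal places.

If p is the fraction of Tf that is Tf-25, then I(M+2)/I(M) = [C(3,1)·p^2·(1−p)] / p^3 = 3·(1−p)/p = 18.528/1.535 = 12.0704
(1−p)/p = 12.0704/3 = 4.0235  ⇒  p = 1/(1 + 4.0235) = 0.1991
Tf-25: 19.91%, Tf-27: 80.09%.

80.09%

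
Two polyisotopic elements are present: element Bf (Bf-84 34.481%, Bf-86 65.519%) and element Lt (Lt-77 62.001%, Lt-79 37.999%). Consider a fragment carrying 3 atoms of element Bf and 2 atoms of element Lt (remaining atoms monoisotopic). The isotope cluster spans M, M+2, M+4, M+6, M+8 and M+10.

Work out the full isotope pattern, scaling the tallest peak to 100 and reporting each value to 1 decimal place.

Element Bf pattern (n=3): 0.04099582 : 0.23369435 : 0.44405384 : 0.28125599
Element Lt pattern (n=2): 0.3844124 : 0.4711952 : 0.1443924
Convolve the two distributions (both contribute in 2-u steps):
  M: 0.04099582×0.3844124 = 0.015759
  M+2: 0.04099582×0.4711952 + 0.23369435×0.3844124 = 0.109152
  M+4: 0.04099582×0.1443924 + 0.23369435×0.4711952 + 0.44405384×0.3844124 = 0.286735
  M+6: 0.23369435×0.1443924 + 0.44405384×0.4711952 + 0.28125599×0.3844124 = 0.351098
  M+8: 0.44405384×0.1443924 + 0.28125599×0.4711952 = 0.196644
  M+10: 0.28125599×0.1443924 = 0.040611
Scale to base peak (0.351098) = 100: 4.5 : 31.1 : 81.7 : 100.0 : 56.0 : 11.6

4.5 : 31.1 : 81.7 : 100.0 : 56.0 : 11.6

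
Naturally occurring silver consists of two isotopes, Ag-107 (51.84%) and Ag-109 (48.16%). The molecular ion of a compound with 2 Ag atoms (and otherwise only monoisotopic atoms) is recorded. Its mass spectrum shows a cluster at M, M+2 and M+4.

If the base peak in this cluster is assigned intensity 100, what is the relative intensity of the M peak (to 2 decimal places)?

Term probabilities: M 0.2687, M+2 0.4993, M+4 0.2319. Base peak = M+2.
P(M+2) = C(2,1) × 0.5184^1 × 0.4816^1 = 2 × 0.5184 × 0.4816 = 0.499323 (base)
P(M) = C(2,0) × 0.5184^2 × 0.4816^0 = 1 × 0.26873856 × 1.0000 = 0.268739
Relative intensity = 0.268739 / 0.499323 × 100 = 53.82

53.82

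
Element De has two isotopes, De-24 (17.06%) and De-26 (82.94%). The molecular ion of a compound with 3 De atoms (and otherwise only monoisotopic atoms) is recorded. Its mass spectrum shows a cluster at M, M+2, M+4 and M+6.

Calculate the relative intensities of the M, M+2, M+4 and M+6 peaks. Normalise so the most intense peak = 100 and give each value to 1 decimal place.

The 3 De atoms are independent, so intensities follow the terms of (0.1706 + 0.8294)^3.
P(M) = 0.1706^3 = 0.004965
P(M+2) = 3 × 0.1706^2 × 0.8294^1 = 0.072417
P(M+4) = 3 × 0.1706^1 × 0.8294^2 = 0.352069
P(M+6) = 0.8294^3 = 0.570548
The M+6 peak is largest (0.570548); scaling to 100 gives 0.9 : 12.7 : 61.7 : 100.0.

0.9 : 12.7 : 61.7 : 100.0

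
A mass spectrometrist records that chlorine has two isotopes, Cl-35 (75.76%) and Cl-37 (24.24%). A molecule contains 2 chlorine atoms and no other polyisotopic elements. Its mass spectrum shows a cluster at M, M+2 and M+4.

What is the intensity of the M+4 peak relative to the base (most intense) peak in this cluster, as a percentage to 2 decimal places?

10.24%

Term probabilities: M 0.5740, M+2 0.3673, M+4 0.0588. Base peak = M.
P(M) = C(2,0) × 0.7576^2 × 0.2424^0 = 1 × 0.57395776 × 1.0000 = 0.573958 (base)
P(M+4) = C(2,2) × 0.7576^0 × 0.2424^2 = 1 × 1.0000 × 0.05875776 = 0.058758
Relative intensity = 0.058758 / 0.573958 × 100 = 10.24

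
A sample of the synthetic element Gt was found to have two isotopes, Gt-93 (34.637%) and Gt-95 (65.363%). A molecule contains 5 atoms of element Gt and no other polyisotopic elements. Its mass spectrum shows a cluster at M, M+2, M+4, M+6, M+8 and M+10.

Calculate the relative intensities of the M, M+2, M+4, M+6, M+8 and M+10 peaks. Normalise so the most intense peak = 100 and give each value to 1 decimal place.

1.5 : 14.0 : 53.0 : 100.0 : 94.4 : 35.6

The 5 Gt atoms are independent, so intensities follow the terms of (0.34637 + 0.65363)^5.
P(M) = 0.34637^5 = 0.004985
P(M+2) = 5 × 0.34637^4 × 0.65363^1 = 0.047040
P(M+4) = 10 × 0.34637^3 × 0.65363^2 = 0.177535
P(M+6) = 10 × 0.34637^2 × 0.65363^3 = 0.335024
P(M+8) = 5 × 0.34637^1 × 0.65363^4 = 0.316110
P(M+10) = 0.65363^5 = 0.119305
The M+6 peak is largest (0.335024); scaling to 100 gives 1.5 : 14.0 : 53.0 : 100.0 : 94.4 : 35.6.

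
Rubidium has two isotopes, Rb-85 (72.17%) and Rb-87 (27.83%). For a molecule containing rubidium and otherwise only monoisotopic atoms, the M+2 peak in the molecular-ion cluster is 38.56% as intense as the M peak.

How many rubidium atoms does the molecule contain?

1

The M+2/M ratio from n Rb atoms is n · q/p = n · 0.2783/0.7217.
n = 0.3856 × 0.7217/0.2783 = 1.00 ≈ 1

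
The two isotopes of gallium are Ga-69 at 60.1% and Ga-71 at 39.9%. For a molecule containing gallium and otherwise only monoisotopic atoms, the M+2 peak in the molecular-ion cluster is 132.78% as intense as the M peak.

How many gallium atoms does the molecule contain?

2

For n independent Ga atoms, I(M+2)/I(M) = n · (abundance Ga-71) / (abundance Ga-69) = n · 0.399/0.601.
n = 1.3278 × 0.601/0.399 = 2.00 ≈ 2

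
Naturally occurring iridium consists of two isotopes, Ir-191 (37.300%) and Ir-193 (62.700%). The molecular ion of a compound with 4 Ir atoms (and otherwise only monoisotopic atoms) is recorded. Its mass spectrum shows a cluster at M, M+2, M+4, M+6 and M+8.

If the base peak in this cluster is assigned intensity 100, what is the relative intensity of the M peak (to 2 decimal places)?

Binomial terms of (0.37300 + 0.62700)^4: M 0.0194, M+2 0.1302, M+4 0.3282, M+6 0.3678, M+8 0.1546 → M+6 is the base peak.
P(M+6) = C(4,3) × 0.37300^1 × 0.62700^3 = 4 × 0.3730 × 0.24649188 = 0.367766 (base)
P(M) = C(4,0) × 0.37300^4 × 0.62700^0 = 1 × 0.01935688 × 1.0000 = 0.019357
Relative intensity = 0.019357 / 0.367766 × 100 = 5.26

5.26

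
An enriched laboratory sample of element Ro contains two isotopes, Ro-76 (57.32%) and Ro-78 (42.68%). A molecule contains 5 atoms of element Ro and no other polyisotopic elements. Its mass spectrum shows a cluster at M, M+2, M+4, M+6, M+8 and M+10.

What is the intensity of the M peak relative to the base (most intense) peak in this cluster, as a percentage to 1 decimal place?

Binomial terms of (0.5732 + 0.4268)^5: M 0.0619, M+2 0.2304, M+4 0.3431, M+6 0.2554, M+8 0.0951, M+10 0.0142 → M+4 is the base peak.
P(M+4) = C(5,2) × 0.5732^3 × 0.4268^2 = 10 × 0.18832958 × 0.18215824 = 0.343058 (base)
P(M) = C(5,0) × 0.5732^5 × 0.4268^0 = 1 × 0.06187724 × 1.0000 = 0.061877
Relative intensity = 0.061877 / 0.343058 × 100 = 18.0

18.0%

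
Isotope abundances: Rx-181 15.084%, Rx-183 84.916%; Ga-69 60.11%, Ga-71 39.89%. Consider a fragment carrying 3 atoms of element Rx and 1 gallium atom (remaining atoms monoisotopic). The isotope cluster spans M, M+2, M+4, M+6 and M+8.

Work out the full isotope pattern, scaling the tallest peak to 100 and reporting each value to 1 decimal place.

0.4 : 7.3 : 44.0 : 100.0 : 49.0

Element Rx pattern (n=3): 0.00343202 : 0.05796206 : 0.32629982 : 0.6123061
Gallium pattern (n=1): 0.6011 : 0.3989
Convolve the two distributions (both contribute in 2-u steps):
  M: 0.00343202×0.6011 = 0.002063
  M+2: 0.00343202×0.3989 + 0.05796206×0.6011 = 0.036210
  M+4: 0.05796206×0.3989 + 0.32629982×0.6011 = 0.219260
  M+6: 0.32629982×0.3989 + 0.6123061×0.6011 = 0.498218
  M+8: 0.6123061×0.3989 = 0.244249
Scale to base peak (0.498218) = 100: 0.4 : 7.3 : 44.0 : 100.0 : 49.0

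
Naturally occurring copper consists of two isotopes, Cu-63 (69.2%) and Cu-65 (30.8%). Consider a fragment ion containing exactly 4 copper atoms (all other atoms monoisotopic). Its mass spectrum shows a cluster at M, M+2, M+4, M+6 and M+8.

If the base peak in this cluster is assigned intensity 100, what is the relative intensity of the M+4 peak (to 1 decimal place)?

66.8

Binomial terms of (0.692 + 0.308)^4: M 0.2293, M+2 0.4083, M+4 0.2726, M+6 0.0809, M+8 0.0090 → M+2 is the base peak.
P(M+2) = C(4,1) × 0.692^3 × 0.308^1 = 4 × 0.33137389 × 0.3080 = 0.408253 (base)
P(M+4) = C(4,2) × 0.692^2 × 0.308^2 = 6 × 0.478864 × 0.094864 = 0.272562
Relative intensity = 0.272562 / 0.408253 × 100 = 66.8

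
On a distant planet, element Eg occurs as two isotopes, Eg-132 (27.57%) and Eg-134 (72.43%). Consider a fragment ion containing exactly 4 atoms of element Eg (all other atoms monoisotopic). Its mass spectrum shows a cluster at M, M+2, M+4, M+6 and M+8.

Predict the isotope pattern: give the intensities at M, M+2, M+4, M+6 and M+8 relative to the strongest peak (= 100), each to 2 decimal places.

The 4 Eg atoms are independent, so intensities follow the terms of (0.2757 + 0.7243)^4.
P(M) = 0.2757^4 = 0.005778
P(M+2) = 4 × 0.2757^3 × 0.7243^1 = 0.060714
P(M+4) = 6 × 0.2757^2 × 0.7243^2 = 0.239255
P(M+6) = 4 × 0.2757^1 × 0.7243^3 = 0.419037
P(M+8) = 0.7243^4 = 0.275216
The M+6 peak is largest (0.419037); scaling to 100 gives 1.38 : 14.49 : 57.10 : 100.00 : 65.68.

1.38 : 14.49 : 57.10 : 100.00 : 65.68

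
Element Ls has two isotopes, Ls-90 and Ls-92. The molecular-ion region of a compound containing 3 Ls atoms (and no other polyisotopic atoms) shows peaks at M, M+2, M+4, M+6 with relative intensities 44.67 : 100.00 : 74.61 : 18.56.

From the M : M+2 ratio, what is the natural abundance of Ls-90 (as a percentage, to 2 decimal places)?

If p is the fraction of Ls that is Ls-90, then I(M+2)/I(M) = [C(3,1)·p^2·(1−p)] / p^3 = 3·(1−p)/p = 100.00/44.67 = 2.2386
(1−p)/p = 2.2386/3 = 0.7462  ⇒  p = 1/(1 + 0.7462) = 0.5727
Ls-90: 57.27%, Ls-92: 42.73%.

57.27%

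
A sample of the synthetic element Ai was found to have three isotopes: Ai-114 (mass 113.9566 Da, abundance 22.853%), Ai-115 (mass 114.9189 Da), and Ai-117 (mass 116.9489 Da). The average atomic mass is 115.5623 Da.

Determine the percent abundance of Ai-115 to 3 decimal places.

Let x and y be the fractions of Ai-115 and Ai-117. Then x + y = 1 − 0.22853 = 0.77147 and 114.9189x + 116.9489y = 115.5623 − 0.22853×113.9566 = 89.519798202.
Substituting: 114.9189x + 116.9489(0.77147 − x) = 89.519798202
(114.9189 − 116.9489)x = -0.702769681  ⇒  x = 0.34619, y = 0.42528
Ai-115: 34.619%, Ai-117: 42.528%.

34.619%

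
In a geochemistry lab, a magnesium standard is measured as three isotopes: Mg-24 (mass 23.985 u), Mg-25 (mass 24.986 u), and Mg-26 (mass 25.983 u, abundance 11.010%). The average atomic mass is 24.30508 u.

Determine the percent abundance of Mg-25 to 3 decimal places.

10.000%

Let x and y be the fractions of Mg-24 and Mg-25. Then x + y = 1 − 0.11010 = 0.88990 and 23.985x + 24.986y = 24.30508 − 0.11010×25.983 = 21.4443517.
Substituting: 23.985x + 24.986(0.88990 − x) = 21.4443517
(23.985 − 24.986)x = -0.7906897  ⇒  x = 0.78990, y = 0.10000
Mg-24: 78.990%, Mg-25: 10.000%.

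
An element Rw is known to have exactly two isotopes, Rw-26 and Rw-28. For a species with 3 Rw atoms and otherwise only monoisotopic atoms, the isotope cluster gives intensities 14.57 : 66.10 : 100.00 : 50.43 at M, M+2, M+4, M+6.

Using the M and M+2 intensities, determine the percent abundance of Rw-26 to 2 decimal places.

Write p for the Rw-26 fraction. I(M+2)/I(M) = [C(3,1)·p^2·(1−p)] / p^3 = 3·(1−p)/p = 66.10/14.57 = 4.5367
(1−p)/p = 4.5367/3 = 1.5122  ⇒  p = 1/(1 + 1.5122) = 0.3981
Rw-26: 39.81%, Rw-28: 60.19%.

39.81%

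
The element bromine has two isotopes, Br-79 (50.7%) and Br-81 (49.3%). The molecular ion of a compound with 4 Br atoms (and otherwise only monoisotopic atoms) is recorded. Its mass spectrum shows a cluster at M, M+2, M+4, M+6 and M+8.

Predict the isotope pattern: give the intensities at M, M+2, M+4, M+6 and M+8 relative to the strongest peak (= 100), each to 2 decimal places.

Each Br atom is independently Br-79 (p = 0.507) or Br-81 (q = 0.493); the cluster is the binomial expansion (p + q)^4.
P(M) = 0.507^4 = 0.066074
P(M+2) = 4 × 0.507^3 × 0.493^1 = 0.256999
P(M+4) = 6 × 0.507^2 × 0.493^2 = 0.374853
P(M+6) = 4 × 0.507^1 × 0.493^3 = 0.243001
P(M+8) = 0.493^4 = 0.059073
The M+4 peak is largest (0.374853); scaling to 100 gives 17.63 : 68.56 : 100.00 : 64.83 : 15.76.

17.63 : 68.56 : 100.00 : 64.83 : 15.76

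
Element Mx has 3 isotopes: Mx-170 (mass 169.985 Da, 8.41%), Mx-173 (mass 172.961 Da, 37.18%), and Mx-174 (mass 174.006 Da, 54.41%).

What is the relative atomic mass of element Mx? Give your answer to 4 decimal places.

173.2793 Da

Ar = Σ fᵢ·mᵢ = 0.0841 × 169.985 + 0.3718 × 172.961 + 0.5441 × 174.006
= 14.29574 + 64.30690 + 94.67666 = 173.27930 Da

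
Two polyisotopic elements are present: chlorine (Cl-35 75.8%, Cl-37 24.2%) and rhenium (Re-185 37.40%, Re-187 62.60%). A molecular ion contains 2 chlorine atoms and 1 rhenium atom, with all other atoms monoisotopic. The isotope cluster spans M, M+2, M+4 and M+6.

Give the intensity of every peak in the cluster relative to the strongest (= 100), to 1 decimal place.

43.2 : 100.0 : 50.6 : 7.4

Chlorine pattern (n=2): 0.574564 : 0.366872 : 0.058564
Rhenium pattern (n=1): 0.3740 : 0.6260
Convolve the two distributions (both contribute in 2-u steps):
  M: 0.574564×0.3740 = 0.214887
  M+2: 0.574564×0.6260 + 0.366872×0.3740 = 0.496887
  M+4: 0.366872×0.6260 + 0.058564×0.3740 = 0.251565
  M+6: 0.058564×0.6260 = 0.036661
Scale to base peak (0.496887) = 100: 43.2 : 100.0 : 50.6 : 7.4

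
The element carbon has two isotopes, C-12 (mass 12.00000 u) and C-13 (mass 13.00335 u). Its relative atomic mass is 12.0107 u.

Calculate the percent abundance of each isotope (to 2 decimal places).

C-12: 98.93%, C-13: 1.07%

Let x be the fractional abundance of C-12; then C-13 has abundance 1 − x.
12.00000·x + 13.00335·(1 − x) = 12.0107
(12.00000 − 13.00335)·x = 12.0107 − 13.00335
x = -0.99265 / -1.00335 = 0.98934 → 98.93% C-12, 1.07% C-13.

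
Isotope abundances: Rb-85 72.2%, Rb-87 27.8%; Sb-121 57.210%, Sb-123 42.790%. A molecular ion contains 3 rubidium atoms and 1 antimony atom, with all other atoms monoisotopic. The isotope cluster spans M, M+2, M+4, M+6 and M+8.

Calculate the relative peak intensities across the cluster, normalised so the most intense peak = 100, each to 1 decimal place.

52.5 : 100.0 : 68.8 : 20.5 : 2.2

Rubidium pattern (n=3): 0.37636705 : 0.43475086 : 0.16739714 : 0.02148495
Antimony pattern (n=1): 0.5721 : 0.4279
Convolve the two distributions (both contribute in 2-u steps):
  M: 0.37636705×0.5721 = 0.215320
  M+2: 0.37636705×0.4279 + 0.43475086×0.5721 = 0.409768
  M+4: 0.43475086×0.4279 + 0.16739714×0.5721 = 0.281798
  M+6: 0.16739714×0.4279 + 0.02148495×0.5721 = 0.083921
  M+8: 0.02148495×0.4279 = 0.009193
Scale to base peak (0.409768) = 100: 52.5 : 100.0 : 68.8 : 20.5 : 2.2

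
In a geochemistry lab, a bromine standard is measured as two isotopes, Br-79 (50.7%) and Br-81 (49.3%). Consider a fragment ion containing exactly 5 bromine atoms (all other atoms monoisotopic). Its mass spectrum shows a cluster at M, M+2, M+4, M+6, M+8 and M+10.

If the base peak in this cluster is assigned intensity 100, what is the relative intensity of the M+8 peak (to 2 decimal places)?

Binomial terms of (0.507 + 0.493)^5: M 0.0335, M+2 0.1629, M+4 0.3168, M+6 0.3080, M+8 0.1497, M+10 0.0291 → M+4 is the base peak.
P(M+4) = C(5,2) × 0.507^3 × 0.493^2 = 10 × 0.13032384 × 0.243049 = 0.316751 (base)
P(M+8) = C(5,4) × 0.507^1 × 0.493^4 = 5 × 0.5070 × 0.05907282 = 0.149750
Relative intensity = 0.149750 / 0.316751 × 100 = 47.28

47.28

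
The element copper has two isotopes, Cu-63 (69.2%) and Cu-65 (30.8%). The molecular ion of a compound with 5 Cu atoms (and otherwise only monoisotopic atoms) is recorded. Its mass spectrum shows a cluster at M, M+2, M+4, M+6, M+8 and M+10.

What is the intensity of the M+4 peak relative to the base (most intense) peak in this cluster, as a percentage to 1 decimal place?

Term probabilities: M 0.1587, M+2 0.3531, M+4 0.3144, M+6 0.1399, M+8 0.0311, M+10 0.0028. Base peak = M+2.
P(M+2) = C(5,1) × 0.692^4 × 0.308^1 = 5 × 0.22931073 × 0.3080 = 0.353139 (base)
P(M+4) = C(5,2) × 0.692^3 × 0.308^2 = 10 × 0.33137389 × 0.094864 = 0.314355
Relative intensity = 0.314355 / 0.353139 × 100 = 89.0

89.0%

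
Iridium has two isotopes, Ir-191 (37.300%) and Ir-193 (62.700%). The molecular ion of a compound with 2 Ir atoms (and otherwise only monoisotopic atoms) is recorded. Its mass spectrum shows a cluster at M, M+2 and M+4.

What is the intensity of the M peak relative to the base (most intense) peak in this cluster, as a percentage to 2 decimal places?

Binomial terms of (0.37300 + 0.62700)^2: M 0.1391, M+2 0.4677, M+4 0.3931 → M+2 is the base peak.
P(M+2) = C(2,1) × 0.37300^1 × 0.62700^1 = 2 × 0.3730 × 0.6270 = 0.467742 (base)
P(M) = C(2,0) × 0.37300^2 × 0.62700^0 = 1 × 0.139129 × 1.0000 = 0.139129
Relative intensity = 0.139129 / 0.467742 × 100 = 29.74

29.74%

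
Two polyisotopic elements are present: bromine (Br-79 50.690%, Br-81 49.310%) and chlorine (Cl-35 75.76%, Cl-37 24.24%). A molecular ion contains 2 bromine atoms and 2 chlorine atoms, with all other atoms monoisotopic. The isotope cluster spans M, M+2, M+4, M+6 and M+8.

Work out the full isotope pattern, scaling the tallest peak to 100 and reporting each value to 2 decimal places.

Bromine pattern (n=2): 0.25694761 : 0.49990478 : 0.24314761
Chlorine pattern (n=2): 0.57395776 : 0.36728448 : 0.05875776
Convolve the two distributions (both contribute in 2-u steps):
  M: 0.25694761×0.57395776 = 0.147477
  M+2: 0.25694761×0.36728448 + 0.49990478×0.57395776 = 0.381297
  M+4: 0.25694761×0.05875776 + 0.49990478×0.36728448 + 0.24314761×0.57395776 = 0.338261
  M+6: 0.49990478×0.05875776 + 0.24314761×0.36728448 = 0.118678
  M+8: 0.24314761×0.05875776 = 0.014287
Scale to base peak (0.381297) = 100: 38.68 : 100.00 : 88.71 : 31.12 : 3.75

38.68 : 100.00 : 88.71 : 31.12 : 3.75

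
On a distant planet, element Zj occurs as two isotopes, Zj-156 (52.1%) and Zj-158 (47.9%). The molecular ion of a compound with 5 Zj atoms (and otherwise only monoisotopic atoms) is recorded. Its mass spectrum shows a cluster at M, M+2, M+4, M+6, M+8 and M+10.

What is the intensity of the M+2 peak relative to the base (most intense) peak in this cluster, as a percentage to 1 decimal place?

54.4%

Term probabilities: M 0.0384, M+2 0.1765, M+4 0.3245, M+6 0.2983, M+8 0.1371, M+10 0.0252. Base peak = M+4.
P(M+4) = C(5,2) × 0.521^3 × 0.479^2 = 10 × 0.14142076 × 0.229441 = 0.324477 (base)
P(M+2) = C(5,1) × 0.521^4 × 0.479^1 = 5 × 0.07368022 × 0.4790 = 0.176464
Relative intensity = 0.176464 / 0.324477 × 100 = 54.4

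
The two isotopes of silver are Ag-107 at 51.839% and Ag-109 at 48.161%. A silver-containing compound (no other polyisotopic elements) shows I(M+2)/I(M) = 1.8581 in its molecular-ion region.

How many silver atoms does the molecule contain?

The M+2/M ratio from n Ag atoms is n · q/p = n · 0.48161/0.51839.
n = 1.8581 × 0.51839/0.48161 = 2.00 ≈ 2

2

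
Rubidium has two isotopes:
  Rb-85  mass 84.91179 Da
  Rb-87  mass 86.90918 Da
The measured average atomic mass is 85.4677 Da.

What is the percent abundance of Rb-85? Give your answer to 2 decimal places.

72.17%

Let x be the fractional abundance of Rb-85; then Rb-87 has abundance 1 − x.
84.91179·x + 86.90918·(1 − x) = 85.4677
(84.91179 − 86.90918)·x = 85.4677 − 86.90918
x = -1.44148 / -1.99739 = 0.72168 → 72.17% Rb-85, 27.83% Rb-87.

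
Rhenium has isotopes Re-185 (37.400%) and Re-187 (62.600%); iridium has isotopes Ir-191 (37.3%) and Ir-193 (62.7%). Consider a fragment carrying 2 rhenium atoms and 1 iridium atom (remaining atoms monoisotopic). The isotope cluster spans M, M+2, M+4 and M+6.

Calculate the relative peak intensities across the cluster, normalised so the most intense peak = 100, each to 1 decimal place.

11.9 : 59.7 : 100.0 : 55.9

Rhenium pattern (n=2): 0.139876 : 0.468248 : 0.391876
Iridium pattern (n=1): 0.3730 : 0.6270
Convolve the two distributions (both contribute in 2-u steps):
  M: 0.139876×0.3730 = 0.052174
  M+2: 0.139876×0.6270 + 0.468248×0.3730 = 0.262359
  M+4: 0.468248×0.6270 + 0.391876×0.3730 = 0.439761
  M+6: 0.391876×0.6270 = 0.245706
Scale to base peak (0.439761) = 100: 11.9 : 59.7 : 100.0 : 55.9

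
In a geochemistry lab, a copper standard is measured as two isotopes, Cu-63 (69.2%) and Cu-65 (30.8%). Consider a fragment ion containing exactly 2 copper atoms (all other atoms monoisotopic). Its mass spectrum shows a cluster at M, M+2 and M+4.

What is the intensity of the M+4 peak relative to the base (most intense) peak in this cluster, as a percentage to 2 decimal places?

Binomial terms of (0.692 + 0.308)^2: M 0.4789, M+2 0.4263, M+4 0.0949 → M is the base peak.
P(M) = C(2,0) × 0.692^2 × 0.308^0 = 1 × 0.478864 × 1.0000 = 0.478864 (base)
P(M+4) = C(2,2) × 0.692^0 × 0.308^2 = 1 × 1.0000 × 0.094864 = 0.094864
Relative intensity = 0.094864 / 0.478864 × 100 = 19.81

19.81%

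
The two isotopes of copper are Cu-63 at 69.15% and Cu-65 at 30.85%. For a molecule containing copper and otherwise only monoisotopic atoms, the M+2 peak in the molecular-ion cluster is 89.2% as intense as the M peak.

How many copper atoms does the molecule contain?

2

For n independent Cu atoms, I(M+2)/I(M) = n · (abundance Cu-65) / (abundance Cu-63) = n · 0.3085/0.6915.
n = 0.892 × 0.6915/0.3085 = 2.00 ≈ 2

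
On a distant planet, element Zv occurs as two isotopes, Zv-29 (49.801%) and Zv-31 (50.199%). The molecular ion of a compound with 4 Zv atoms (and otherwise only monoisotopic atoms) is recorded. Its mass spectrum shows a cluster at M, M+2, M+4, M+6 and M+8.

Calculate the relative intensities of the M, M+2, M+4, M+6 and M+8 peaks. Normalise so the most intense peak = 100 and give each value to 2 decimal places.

Expanding (0.49801 + 0.50199)^4:
P(M) = 0.49801^4 = 0.061511
P(M+2) = 4 × 0.49801^3 × 0.50199^1 = 0.248010
P(M+4) = 6 × 0.49801^2 × 0.50199^2 = 0.374988
P(M+6) = 4 × 0.49801^1 × 0.50199^3 = 0.251990
P(M+8) = 0.50199^4 = 0.063501
The M+4 peak is largest (0.374988); scaling to 100 gives 16.40 : 66.14 : 100.00 : 67.20 : 16.93.

16.40 : 66.14 : 100.00 : 67.20 : 16.93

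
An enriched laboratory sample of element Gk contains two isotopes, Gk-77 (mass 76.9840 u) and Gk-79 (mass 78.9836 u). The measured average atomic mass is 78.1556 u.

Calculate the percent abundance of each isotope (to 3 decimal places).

Gk-77: 41.408%, Gk-79: 58.592%

With x = fraction of Gk-77 (so Gk-79 is 1 − x):
76.9840·x + 78.9836·(1 − x) = 78.1556
(76.9840 − 78.9836)·x = 78.1556 − 78.9836
x = -0.8280 / -1.9996 = 0.41408 → 41.408% Gk-77, 58.592% Gk-79.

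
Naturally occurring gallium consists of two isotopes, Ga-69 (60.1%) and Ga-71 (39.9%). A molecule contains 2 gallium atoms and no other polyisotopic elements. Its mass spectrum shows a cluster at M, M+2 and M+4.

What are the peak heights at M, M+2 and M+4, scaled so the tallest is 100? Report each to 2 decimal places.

75.31 : 100.00 : 33.19

Each Ga atom is independently Ga-69 (p = 0.601) or Ga-71 (q = 0.399); the cluster is the binomial expansion (p + q)^2.
P(M) = 0.601^2 = 0.361201
P(M+2) = 2 × 0.601^1 × 0.399^1 = 0.479598
P(M+4) = 0.399^2 = 0.159201
The M+2 peak is largest (0.479598); scaling to 100 gives 75.31 : 100.00 : 33.19.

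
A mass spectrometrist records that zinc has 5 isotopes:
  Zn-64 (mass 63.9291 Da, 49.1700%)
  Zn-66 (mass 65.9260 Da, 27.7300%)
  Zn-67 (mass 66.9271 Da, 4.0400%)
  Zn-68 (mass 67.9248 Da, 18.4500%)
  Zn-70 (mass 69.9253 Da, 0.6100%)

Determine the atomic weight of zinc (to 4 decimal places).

Ar = Σ fᵢ·mᵢ = 0.491700 × 63.9291 + 0.277300 × 65.9260 + 0.040400 × 66.9271 + 0.184500 × 67.9248 + 0.006100 × 69.9253
= 31.43394 + 18.28128 + 2.70385 + 12.53213 + 0.42654 = 65.37774 Da

65.3777 Da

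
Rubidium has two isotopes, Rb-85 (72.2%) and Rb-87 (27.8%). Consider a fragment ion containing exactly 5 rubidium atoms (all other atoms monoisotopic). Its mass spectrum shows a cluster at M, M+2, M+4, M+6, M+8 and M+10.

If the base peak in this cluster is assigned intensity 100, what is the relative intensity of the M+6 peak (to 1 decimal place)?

Binomial terms of (0.722 + 0.278)^5: M 0.1962, M+2 0.3777, M+4 0.2909, M+6 0.1120, M+8 0.0216, M+10 0.0017 → M+2 is the base peak.
P(M+2) = C(5,1) × 0.722^4 × 0.278^1 = 5 × 0.27173701 × 0.2780 = 0.377714 (base)
P(M+6) = C(5,3) × 0.722^2 × 0.278^3 = 10 × 0.521284 × 0.02148495 = 0.111998
Relative intensity = 0.111998 / 0.377714 × 100 = 29.7

29.7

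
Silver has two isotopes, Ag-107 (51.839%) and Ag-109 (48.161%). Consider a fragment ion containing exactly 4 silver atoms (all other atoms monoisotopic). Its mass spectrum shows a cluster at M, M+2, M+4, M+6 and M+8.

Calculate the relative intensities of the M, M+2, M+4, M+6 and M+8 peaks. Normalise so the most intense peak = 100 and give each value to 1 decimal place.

The 4 Ag atoms are independent, so intensities follow the terms of (0.51839 + 0.48161)^4.
P(M) = 0.51839^4 = 0.072215
P(M+2) = 4 × 0.51839^3 × 0.48161^1 = 0.268365
P(M+4) = 6 × 0.51839^2 × 0.48161^2 = 0.373986
P(M+6) = 4 × 0.51839^1 × 0.48161^3 = 0.231634
P(M+8) = 0.48161^4 = 0.053800
The M+4 peak is largest (0.373986); scaling to 100 gives 19.3 : 71.8 : 100.0 : 61.9 : 14.4.

19.3 : 71.8 : 100.0 : 61.9 : 14.4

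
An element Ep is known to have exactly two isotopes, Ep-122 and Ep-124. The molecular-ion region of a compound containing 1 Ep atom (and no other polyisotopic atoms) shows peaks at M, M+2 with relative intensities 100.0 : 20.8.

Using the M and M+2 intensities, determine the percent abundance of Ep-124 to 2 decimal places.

Write p for the Ep-122 fraction. I(M+2)/I(M) = [C(1,1)·p^0·(1−p)] / p^1 = 1·(1−p)/p = 20.8/100.0 = 0.2080
(1−p)/p = 0.2080/1 = 0.2080  ⇒  p = 1/(1 + 0.2080) = 0.8278
Ep-122: 82.78%, Ep-124: 17.22%.

17.22%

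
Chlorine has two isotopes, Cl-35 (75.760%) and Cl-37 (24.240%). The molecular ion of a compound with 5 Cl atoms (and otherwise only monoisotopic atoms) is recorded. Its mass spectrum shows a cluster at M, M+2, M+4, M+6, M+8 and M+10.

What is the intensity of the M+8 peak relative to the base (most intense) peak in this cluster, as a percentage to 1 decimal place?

(0.75760 + 0.24240)^5 gives M 0.2496, M+2 0.3993, M+4 0.2555, M+6 0.0817, M+8 0.0131, M+10 0.0008; the largest is M+2.
P(M+2) = C(5,1) × 0.75760^4 × 0.24240^1 = 5 × 0.32942751 × 0.2424 = 0.399266 (base)
P(M+8) = C(5,4) × 0.75760^1 × 0.24240^4 = 5 × 0.7576 × 0.00345247 = 0.013078
Relative intensity = 0.013078 / 0.399266 × 100 = 3.3

3.3%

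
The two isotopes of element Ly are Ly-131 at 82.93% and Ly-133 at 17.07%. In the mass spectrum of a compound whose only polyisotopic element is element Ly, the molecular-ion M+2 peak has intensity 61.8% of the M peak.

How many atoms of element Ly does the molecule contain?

3

With n Ly atoms, P(M+2)/P(M) = C(n,1)·p^(n−1)q / p^n = n·q/p = n · 0.1707/0.8293.
n = 0.618 × 0.8293/0.1707 = 3.00 ≈ 3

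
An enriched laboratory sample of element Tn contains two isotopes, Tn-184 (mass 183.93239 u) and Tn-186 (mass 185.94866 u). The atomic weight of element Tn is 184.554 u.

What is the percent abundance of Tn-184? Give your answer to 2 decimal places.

Writing the weighted mean with unknown fraction x of Tn-184:
183.93239·x + 185.94866·(1 − x) = 184.554
(183.93239 − 185.94866)·x = 184.554 − 185.94866
x = -1.39466 / -2.01627 = 0.69170 → 69.17% Tn-184, 30.83% Tn-186.

69.17%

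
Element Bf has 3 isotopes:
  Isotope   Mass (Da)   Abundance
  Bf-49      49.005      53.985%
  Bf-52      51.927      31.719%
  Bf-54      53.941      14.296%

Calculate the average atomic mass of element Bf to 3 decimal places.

Average mass = Σ (abundance × isotope mass) = 0.53985 × 49.005 + 0.31719 × 51.927 + 0.14296 × 53.941
= 26.4553 + 16.4707 + 7.7114 = 50.6374 Da

50.637 Da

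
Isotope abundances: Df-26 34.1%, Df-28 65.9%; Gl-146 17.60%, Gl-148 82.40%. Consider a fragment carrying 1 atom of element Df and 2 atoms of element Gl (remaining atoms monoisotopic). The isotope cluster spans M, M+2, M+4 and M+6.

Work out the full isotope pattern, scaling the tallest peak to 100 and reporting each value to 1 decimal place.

Element Df pattern (n=1): 0.3410 : 0.6590
Element Gl pattern (n=2): 0.030976 : 0.290048 : 0.678976
Convolve the two distributions (both contribute in 2-u steps):
  M: 0.3410×0.030976 = 0.010563
  M+2: 0.3410×0.290048 + 0.6590×0.030976 = 0.119320
  M+4: 0.3410×0.678976 + 0.6590×0.290048 = 0.422672
  M+6: 0.6590×0.678976 = 0.447445
Scale to base peak (0.447445) = 100: 2.4 : 26.7 : 94.5 : 100.0

2.4 : 26.7 : 94.5 : 100.0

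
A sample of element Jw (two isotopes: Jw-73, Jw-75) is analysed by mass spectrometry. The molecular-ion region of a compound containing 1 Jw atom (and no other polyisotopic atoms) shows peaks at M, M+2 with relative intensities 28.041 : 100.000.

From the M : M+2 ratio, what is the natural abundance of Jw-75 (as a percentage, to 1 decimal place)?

78.1%

Write p for the Jw-73 fraction. I(M+2)/I(M) = [C(1,1)·p^0·(1−p)] / p^1 = 1·(1−p)/p = 100.000/28.041 = 3.5662
(1−p)/p = 3.5662/1 = 3.5662  ⇒  p = 1/(1 + 3.5662) = 0.2190
Jw-73: 21.9%, Jw-75: 78.1%.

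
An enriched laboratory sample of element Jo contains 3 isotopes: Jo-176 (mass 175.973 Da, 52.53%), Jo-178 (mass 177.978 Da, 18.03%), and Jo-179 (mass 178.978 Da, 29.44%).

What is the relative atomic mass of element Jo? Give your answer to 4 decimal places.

177.2192 Da

Ar = Σ fᵢ·mᵢ = 0.5253 × 175.973 + 0.1803 × 177.978 + 0.2944 × 178.978
= 92.43862 + 32.08943 + 52.69112 = 177.21917 Da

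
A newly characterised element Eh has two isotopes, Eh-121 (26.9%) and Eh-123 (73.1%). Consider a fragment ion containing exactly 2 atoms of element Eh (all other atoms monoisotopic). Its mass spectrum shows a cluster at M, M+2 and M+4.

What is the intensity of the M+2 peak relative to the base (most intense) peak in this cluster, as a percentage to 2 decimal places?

(0.269 + 0.731)^2 gives M 0.0724, M+2 0.3933, M+4 0.5344; the largest is M+4.
P(M+4) = C(2,2) × 0.269^0 × 0.731^2 = 1 × 1.0000 × 0.534361 = 0.534361 (base)
P(M+2) = C(2,1) × 0.269^1 × 0.731^1 = 2 × 0.2690 × 0.7310 = 0.393278
Relative intensity = 0.393278 / 0.534361 × 100 = 73.60

73.60%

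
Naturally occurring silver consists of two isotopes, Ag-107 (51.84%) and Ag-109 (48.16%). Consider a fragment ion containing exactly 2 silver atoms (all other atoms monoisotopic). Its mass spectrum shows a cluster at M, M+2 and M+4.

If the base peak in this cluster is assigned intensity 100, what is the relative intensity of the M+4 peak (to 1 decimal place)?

46.5

Term probabilities: M 0.2687, M+2 0.4993, M+4 0.2319. Base peak = M+2.
P(M+2) = C(2,1) × 0.5184^1 × 0.4816^1 = 2 × 0.5184 × 0.4816 = 0.499323 (base)
P(M+4) = C(2,2) × 0.5184^0 × 0.4816^2 = 1 × 1.0000 × 0.23193856 = 0.231939
Relative intensity = 0.231939 / 0.499323 × 100 = 46.5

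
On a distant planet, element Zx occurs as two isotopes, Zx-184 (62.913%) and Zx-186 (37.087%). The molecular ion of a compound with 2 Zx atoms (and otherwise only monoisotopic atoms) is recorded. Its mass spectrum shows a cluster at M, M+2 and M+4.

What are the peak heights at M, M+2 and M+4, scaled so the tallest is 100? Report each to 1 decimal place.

Each Zx atom is independently Zx-184 (p = 0.62913) or Zx-186 (q = 0.37087); the cluster is the binomial expansion (p + q)^2.
P(M) = 0.62913^2 = 0.395805
P(M+2) = 2 × 0.62913^1 × 0.37087^1 = 0.466651
P(M+4) = 0.37087^2 = 0.137545
The M+2 peak is largest (0.466651); scaling to 100 gives 84.8 : 100.0 : 29.5.

84.8 : 100.0 : 29.5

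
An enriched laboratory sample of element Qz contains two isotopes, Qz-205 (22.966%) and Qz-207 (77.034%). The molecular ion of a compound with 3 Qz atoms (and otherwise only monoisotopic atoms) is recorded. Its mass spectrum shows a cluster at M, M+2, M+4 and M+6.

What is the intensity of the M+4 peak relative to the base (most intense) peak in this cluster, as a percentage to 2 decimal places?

89.44%

Term probabilities: M 0.0121, M+2 0.1219, M+4 0.4089, M+6 0.4571. Base peak = M+6.
P(M+6) = C(3,3) × 0.22966^0 × 0.77034^3 = 1 × 1.0000 × 0.45713803 = 0.457138 (base)
P(M+4) = C(3,2) × 0.22966^1 × 0.77034^2 = 3 × 0.22966 × 0.59342372 = 0.408857
Relative intensity = 0.408857 / 0.457138 × 100 = 89.44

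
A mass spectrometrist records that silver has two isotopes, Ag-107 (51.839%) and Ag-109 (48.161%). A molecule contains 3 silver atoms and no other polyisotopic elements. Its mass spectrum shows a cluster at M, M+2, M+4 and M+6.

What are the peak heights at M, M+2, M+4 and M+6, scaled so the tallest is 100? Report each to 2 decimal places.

35.88 : 100.00 : 92.90 : 28.77

Expanding (0.51839 + 0.48161)^3:
P(M) = 0.51839^3 = 0.139306
P(M+2) = 3 × 0.51839^2 × 0.48161^1 = 0.388267
P(M+4) = 3 × 0.51839^1 × 0.48161^2 = 0.360719
P(M+6) = 0.48161^3 = 0.111709
The M+2 peak is largest (0.388267); scaling to 100 gives 35.88 : 100.00 : 92.90 : 28.77.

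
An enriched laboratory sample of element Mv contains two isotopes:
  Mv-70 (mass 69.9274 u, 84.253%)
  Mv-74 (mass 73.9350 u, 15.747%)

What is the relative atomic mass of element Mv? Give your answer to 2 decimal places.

70.56 u

Weight each isotope mass by its fractional abundance: 0.84253 × 69.9274 + 0.15747 × 73.9350
= 58.91593 + 11.64254 = 70.55847 u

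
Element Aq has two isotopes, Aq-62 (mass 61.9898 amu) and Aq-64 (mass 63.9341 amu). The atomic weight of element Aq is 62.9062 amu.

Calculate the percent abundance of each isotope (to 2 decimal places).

Let x be the fractional abundance of Aq-62; then Aq-64 has abundance 1 − x.
61.9898·x + 63.9341·(1 − x) = 62.9062
(61.9898 − 63.9341)·x = 62.9062 − 63.9341
x = -1.0279 / -1.9443 = 0.52867 → 52.87% Aq-62, 47.13% Aq-64.

Aq-62: 52.87%, Aq-64: 47.13%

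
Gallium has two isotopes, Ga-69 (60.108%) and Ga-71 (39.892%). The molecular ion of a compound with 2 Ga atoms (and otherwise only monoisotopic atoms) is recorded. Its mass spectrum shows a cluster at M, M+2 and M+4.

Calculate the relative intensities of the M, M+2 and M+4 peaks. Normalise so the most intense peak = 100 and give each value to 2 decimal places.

Each Ga atom is independently Ga-69 (p = 0.60108) or Ga-71 (q = 0.39892); the cluster is the binomial expansion (p + q)^2.
P(M) = 0.60108^2 = 0.361297
P(M+2) = 2 × 0.60108^1 × 0.39892^1 = 0.479566
P(M+4) = 0.39892^2 = 0.159137
The M+2 peak is largest (0.479566); scaling to 100 gives 75.34 : 100.00 : 33.18.

75.34 : 100.00 : 33.18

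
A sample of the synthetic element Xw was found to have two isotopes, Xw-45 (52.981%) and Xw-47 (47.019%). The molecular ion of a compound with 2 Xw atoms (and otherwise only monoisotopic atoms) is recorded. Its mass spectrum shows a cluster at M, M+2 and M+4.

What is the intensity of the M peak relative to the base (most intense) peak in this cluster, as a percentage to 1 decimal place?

Binomial terms of (0.52981 + 0.47019)^2: M 0.2807, M+2 0.4982, M+4 0.2211 → M+2 is the base peak.
P(M+2) = C(2,1) × 0.52981^1 × 0.47019^1 = 2 × 0.52981 × 0.47019 = 0.498223 (base)
P(M) = C(2,0) × 0.52981^2 × 0.47019^0 = 1 × 0.28069864 × 1.0000 = 0.280699
Relative intensity = 0.280699 / 0.498223 × 100 = 56.3

56.3%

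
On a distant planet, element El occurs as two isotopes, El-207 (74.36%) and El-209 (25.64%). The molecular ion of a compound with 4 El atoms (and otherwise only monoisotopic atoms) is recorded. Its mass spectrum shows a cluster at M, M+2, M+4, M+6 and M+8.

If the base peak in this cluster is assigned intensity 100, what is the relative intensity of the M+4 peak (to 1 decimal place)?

51.7

Term probabilities: M 0.3057, M+2 0.4217, M+4 0.2181, M+6 0.0501, M+8 0.0043. Base peak = M+2.
P(M+2) = C(4,1) × 0.7436^3 × 0.2564^1 = 4 × 0.4111669 × 0.2564 = 0.421693 (base)
P(M+4) = C(4,2) × 0.7436^2 × 0.2564^2 = 6 × 0.55294096 × 0.06574096 = 0.218105
Relative intensity = 0.218105 / 0.421693 × 100 = 51.7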